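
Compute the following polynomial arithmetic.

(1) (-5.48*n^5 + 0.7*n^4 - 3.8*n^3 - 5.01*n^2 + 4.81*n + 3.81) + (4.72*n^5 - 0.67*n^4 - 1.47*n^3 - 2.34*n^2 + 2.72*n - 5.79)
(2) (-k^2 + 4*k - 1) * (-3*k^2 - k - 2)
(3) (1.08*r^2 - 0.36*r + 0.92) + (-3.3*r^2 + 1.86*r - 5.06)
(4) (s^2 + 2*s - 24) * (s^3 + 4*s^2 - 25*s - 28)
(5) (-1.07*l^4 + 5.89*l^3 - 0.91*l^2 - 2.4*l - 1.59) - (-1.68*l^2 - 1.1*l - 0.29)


(1) = -0.76*n^5 + 0.03*n^4 - 5.27*n^3 - 7.35*n^2 + 7.53*n - 1.98
(2) = 3*k^4 - 11*k^3 + k^2 - 7*k + 2
(3) = -2.22*r^2 + 1.5*r - 4.14
(4) = s^5 + 6*s^4 - 41*s^3 - 174*s^2 + 544*s + 672
(5) = -1.07*l^4 + 5.89*l^3 + 0.77*l^2 - 1.3*l - 1.3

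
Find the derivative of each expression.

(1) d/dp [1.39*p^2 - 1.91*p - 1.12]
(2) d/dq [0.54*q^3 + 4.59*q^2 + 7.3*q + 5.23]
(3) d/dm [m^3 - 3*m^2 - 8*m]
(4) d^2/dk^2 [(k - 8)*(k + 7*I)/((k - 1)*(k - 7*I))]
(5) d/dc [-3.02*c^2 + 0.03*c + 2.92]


(1) = 2.78*p - 1.91
(2) = 1.62*q^2 + 9.18*q + 7.3
(3) = 3*m^2 - 6*m - 8
(4) = (k^3*(-14 + 28*I) - 378*I*k^2 + k*(-2058 + 672*I) + 1372 + 4578*I)/(k^6 + k^5*(-3 - 21*I) + k^4*(-144 + 63*I) + k^3*(440 + 280*I) + k^2*(-441 - 1008*I) + k*(147 + 1029*I) - 343*I)
(5) = 0.03 - 6.04*c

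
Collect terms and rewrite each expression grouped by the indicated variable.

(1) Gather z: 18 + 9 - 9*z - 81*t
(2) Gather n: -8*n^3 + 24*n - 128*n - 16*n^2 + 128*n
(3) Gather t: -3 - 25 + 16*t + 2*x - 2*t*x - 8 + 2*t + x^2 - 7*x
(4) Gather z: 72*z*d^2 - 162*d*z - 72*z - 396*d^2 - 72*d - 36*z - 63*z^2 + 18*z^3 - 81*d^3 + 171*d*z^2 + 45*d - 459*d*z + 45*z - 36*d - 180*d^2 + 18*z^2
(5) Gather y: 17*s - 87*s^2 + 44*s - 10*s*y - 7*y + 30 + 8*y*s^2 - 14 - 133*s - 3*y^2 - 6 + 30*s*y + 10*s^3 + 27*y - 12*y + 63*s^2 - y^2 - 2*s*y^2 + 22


(1) = -81*t - 9*z + 27
(2) = -8*n^3 - 16*n^2 + 24*n
(3) = t*(18 - 2*x) + x^2 - 5*x - 36
(4) = -81*d^3 - 576*d^2 - 63*d + 18*z^3 + z^2*(171*d - 45) + z*(72*d^2 - 621*d - 63)
(5) = 10*s^3 - 24*s^2 - 72*s + y^2*(-2*s - 4) + y*(8*s^2 + 20*s + 8) + 32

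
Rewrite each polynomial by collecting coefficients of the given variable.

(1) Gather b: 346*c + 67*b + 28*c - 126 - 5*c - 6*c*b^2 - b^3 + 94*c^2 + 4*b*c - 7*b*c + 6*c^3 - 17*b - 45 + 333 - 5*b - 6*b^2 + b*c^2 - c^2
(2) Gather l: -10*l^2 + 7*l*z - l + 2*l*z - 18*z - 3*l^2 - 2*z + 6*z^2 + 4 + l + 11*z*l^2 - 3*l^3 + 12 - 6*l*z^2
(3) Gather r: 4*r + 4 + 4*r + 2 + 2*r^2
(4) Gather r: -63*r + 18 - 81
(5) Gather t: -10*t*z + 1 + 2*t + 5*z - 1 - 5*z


(1) = -b^3 + b^2*(-6*c - 6) + b*(c^2 - 3*c + 45) + 6*c^3 + 93*c^2 + 369*c + 162
(2) = -3*l^3 + l^2*(11*z - 13) + l*(-6*z^2 + 9*z) + 6*z^2 - 20*z + 16
(3) = 2*r^2 + 8*r + 6
(4) = -63*r - 63
(5) = t*(2 - 10*z)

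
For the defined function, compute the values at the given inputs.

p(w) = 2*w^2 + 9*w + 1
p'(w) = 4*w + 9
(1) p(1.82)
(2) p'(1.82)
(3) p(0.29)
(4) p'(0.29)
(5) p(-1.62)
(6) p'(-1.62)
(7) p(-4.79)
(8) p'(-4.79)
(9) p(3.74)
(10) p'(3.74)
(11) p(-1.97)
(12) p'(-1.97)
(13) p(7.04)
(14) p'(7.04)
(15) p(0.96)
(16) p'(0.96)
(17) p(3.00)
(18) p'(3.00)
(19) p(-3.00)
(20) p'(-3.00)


(1) = 24.00
(2) = 16.28
(3) = 3.78
(4) = 10.16
(5) = -8.33
(6) = 2.52
(7) = 3.78
(8) = -10.16
(9) = 62.64
(10) = 23.96
(11) = -8.97
(12) = 1.12
(13) = 163.48
(14) = 37.16
(15) = 11.48
(16) = 12.84
(17) = 46.00
(18) = 21.00
(19) = -8.00
(20) = -3.00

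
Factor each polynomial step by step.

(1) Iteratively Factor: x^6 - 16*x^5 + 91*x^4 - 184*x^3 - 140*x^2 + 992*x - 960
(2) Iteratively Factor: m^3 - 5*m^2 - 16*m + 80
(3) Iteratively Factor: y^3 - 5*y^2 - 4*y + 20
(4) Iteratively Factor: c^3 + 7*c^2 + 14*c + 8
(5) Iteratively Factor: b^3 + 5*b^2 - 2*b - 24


(1) = (x - 2)*(x^5 - 14*x^4 + 63*x^3 - 58*x^2 - 256*x + 480) = (x - 2)*(x + 2)*(x^4 - 16*x^3 + 95*x^2 - 248*x + 240) = (x - 5)*(x - 2)*(x + 2)*(x^3 - 11*x^2 + 40*x - 48) = (x - 5)*(x - 3)*(x - 2)*(x + 2)*(x^2 - 8*x + 16) = (x - 5)*(x - 4)*(x - 3)*(x - 2)*(x + 2)*(x - 4)
(2) = (m + 4)*(m^2 - 9*m + 20) = (m - 5)*(m + 4)*(m - 4)
(3) = (y + 2)*(y^2 - 7*y + 10) = (y - 5)*(y + 2)*(y - 2)
(4) = (c + 2)*(c^2 + 5*c + 4) = (c + 1)*(c + 2)*(c + 4)
(5) = (b - 2)*(b^2 + 7*b + 12) = (b - 2)*(b + 3)*(b + 4)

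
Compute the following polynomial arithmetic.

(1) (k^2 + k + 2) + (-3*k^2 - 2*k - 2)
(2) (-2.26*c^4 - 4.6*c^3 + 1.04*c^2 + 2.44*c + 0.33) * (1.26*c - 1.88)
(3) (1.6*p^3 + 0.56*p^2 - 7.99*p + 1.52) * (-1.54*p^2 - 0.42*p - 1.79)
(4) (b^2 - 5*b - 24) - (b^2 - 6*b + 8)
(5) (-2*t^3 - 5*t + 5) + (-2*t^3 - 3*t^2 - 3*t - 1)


(1) = -2*k^2 - k
(2) = -2.8476*c^5 - 1.5472*c^4 + 9.9584*c^3 + 1.1192*c^2 - 4.1714*c - 0.6204
(3) = -2.464*p^5 - 1.5344*p^4 + 9.2054*p^3 + 0.0126*p^2 + 13.6637*p - 2.7208
(4) = b - 32
(5) = -4*t^3 - 3*t^2 - 8*t + 4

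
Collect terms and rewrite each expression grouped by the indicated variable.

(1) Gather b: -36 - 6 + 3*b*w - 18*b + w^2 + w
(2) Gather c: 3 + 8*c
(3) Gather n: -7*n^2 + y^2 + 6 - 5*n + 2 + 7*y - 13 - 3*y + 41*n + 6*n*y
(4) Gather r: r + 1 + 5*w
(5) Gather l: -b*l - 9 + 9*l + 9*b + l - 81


(1) = b*(3*w - 18) + w^2 + w - 42
(2) = 8*c + 3
(3) = -7*n^2 + n*(6*y + 36) + y^2 + 4*y - 5
(4) = r + 5*w + 1
(5) = 9*b + l*(10 - b) - 90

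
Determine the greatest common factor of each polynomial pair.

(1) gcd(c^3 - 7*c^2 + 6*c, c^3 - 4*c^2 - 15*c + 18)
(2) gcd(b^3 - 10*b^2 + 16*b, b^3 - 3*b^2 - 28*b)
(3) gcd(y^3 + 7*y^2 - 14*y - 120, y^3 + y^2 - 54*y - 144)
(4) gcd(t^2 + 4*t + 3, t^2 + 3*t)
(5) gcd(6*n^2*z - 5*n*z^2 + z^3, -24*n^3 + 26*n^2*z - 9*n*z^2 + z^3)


(1) = c^2 - 7*c + 6
(2) = gcd(b*(b - 8)*(b - 2), b*(b - 7)*(b + 4)) = b
(3) = gcd((y - 4)*(y + 5)*(y + 6), (y - 8)*(y + 3)*(y + 6)) = y + 6
(4) = t + 3
(5) = gcd(z*(-3*n + z)*(-2*n + z), (-4*n + z)*(-3*n + z)*(-2*n + z)) = 6*n^2 - 5*n*z + z^2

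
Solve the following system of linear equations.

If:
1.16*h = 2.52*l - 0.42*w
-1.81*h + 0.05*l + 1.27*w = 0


Then:
h = 0.715357967667437*w
l = 0.495958429561201*w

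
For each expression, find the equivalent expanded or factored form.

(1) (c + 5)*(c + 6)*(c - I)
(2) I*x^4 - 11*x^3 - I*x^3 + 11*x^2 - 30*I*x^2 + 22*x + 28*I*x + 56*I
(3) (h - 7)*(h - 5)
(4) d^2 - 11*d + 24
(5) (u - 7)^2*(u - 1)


(1) = c^3 + 11*c^2 - I*c^2 + 30*c - 11*I*c - 30*I
(2) = (x - 2)*(x + 4*I)*(x + 7*I)*(I*x + I)
(3) = h^2 - 12*h + 35
(4) = (d - 8)*(d - 3)
(5) = u^3 - 15*u^2 + 63*u - 49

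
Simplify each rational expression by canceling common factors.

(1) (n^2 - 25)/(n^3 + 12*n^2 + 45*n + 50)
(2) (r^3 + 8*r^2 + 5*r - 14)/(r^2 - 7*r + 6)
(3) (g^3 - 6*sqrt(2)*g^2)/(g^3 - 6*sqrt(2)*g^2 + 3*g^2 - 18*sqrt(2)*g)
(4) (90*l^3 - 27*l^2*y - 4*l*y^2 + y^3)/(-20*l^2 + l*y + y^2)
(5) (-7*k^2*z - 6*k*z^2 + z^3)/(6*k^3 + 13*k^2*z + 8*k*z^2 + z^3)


(1) = (n - 5)/(n^2 + 7*n + 10)
(2) = (r^2 + 9*r + 14)/(r - 6)
(3) = g/(g + 3)
(4) = (18*l^2 - 9*l*y + y^2)/(-4*l + y)
(5) = (-7*k*z + z^2)/(6*k^2 + 7*k*z + z^2)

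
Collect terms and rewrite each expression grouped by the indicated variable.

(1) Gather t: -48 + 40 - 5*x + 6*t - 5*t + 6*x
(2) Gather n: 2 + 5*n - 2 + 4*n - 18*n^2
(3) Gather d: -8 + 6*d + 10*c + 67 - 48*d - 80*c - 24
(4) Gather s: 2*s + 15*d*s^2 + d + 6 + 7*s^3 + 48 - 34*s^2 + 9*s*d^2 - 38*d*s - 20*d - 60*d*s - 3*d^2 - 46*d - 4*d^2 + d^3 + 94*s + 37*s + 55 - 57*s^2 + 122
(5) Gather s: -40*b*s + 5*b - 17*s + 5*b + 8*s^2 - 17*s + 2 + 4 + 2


(1) = t + x - 8
(2) = -18*n^2 + 9*n
(3) = -70*c - 42*d + 35
(4) = d^3 - 7*d^2 - 65*d + 7*s^3 + s^2*(15*d - 91) + s*(9*d^2 - 98*d + 133) + 231
(5) = 10*b + 8*s^2 + s*(-40*b - 34) + 8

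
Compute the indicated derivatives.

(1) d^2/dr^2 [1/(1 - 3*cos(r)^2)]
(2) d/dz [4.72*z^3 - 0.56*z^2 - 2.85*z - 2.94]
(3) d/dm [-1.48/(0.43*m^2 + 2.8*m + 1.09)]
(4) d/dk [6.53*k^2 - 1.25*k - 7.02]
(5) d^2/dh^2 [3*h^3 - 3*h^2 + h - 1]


(1) = 6*(6*sin(r)^4 - 5*sin(r)^2 - 2)/(3*cos(r)^2 - 1)^3
(2) = 14.16*z^2 - 1.12*z - 2.85
(3) = (1.2728*m + 4.144)/(0.43*m^2 + 2.8*m + 1.09)^2
(4) = 13.06*k - 1.25
(5) = 18*h - 6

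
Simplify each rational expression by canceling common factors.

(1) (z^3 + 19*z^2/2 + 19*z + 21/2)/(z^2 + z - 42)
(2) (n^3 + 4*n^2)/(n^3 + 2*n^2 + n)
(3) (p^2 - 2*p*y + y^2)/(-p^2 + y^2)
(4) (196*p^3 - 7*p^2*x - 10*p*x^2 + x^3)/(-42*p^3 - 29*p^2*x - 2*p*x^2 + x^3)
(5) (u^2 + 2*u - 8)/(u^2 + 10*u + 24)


(1) = (2*z^2 + 5*z + 3)/(2*z - 12)
(2) = (n^2 + 4*n)/(n^2 + 2*n + 1)
(3) = (-p + y)/(p + y)
(4) = (-28*p^2 - 3*p*x + x^2)/(6*p^2 + 5*p*x + x^2)
(5) = (u - 2)/(u + 6)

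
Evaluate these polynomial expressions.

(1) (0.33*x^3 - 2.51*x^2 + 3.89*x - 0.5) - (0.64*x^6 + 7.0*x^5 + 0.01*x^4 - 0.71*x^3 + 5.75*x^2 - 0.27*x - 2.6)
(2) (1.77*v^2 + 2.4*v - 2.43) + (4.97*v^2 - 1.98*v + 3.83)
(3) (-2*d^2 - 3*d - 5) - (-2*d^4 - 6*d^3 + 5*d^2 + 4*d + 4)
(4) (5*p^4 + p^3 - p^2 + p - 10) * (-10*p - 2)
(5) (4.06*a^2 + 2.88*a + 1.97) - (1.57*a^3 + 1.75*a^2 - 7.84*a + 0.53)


(1) = -0.64*x^6 - 7.0*x^5 - 0.01*x^4 + 1.04*x^3 - 8.26*x^2 + 4.16*x + 2.1
(2) = 6.74*v^2 + 0.42*v + 1.4
(3) = 2*d^4 + 6*d^3 - 7*d^2 - 7*d - 9
(4) = -50*p^5 - 20*p^4 + 8*p^3 - 8*p^2 + 98*p + 20
(5) = -1.57*a^3 + 2.31*a^2 + 10.72*a + 1.44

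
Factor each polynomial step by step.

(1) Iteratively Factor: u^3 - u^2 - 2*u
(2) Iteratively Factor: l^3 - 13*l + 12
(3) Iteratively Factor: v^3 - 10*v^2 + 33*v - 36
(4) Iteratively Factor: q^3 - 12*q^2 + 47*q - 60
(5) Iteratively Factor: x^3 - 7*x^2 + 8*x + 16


(1) = (u + 1)*(u^2 - 2*u) = (u - 2)*(u + 1)*(u)
(2) = (l - 1)*(l^2 + l - 12) = (l - 1)*(l + 4)*(l - 3)
(3) = (v - 4)*(v^2 - 6*v + 9) = (v - 4)*(v - 3)*(v - 3)
(4) = (q - 3)*(q^2 - 9*q + 20) = (q - 5)*(q - 3)*(q - 4)
(5) = (x - 4)*(x^2 - 3*x - 4) = (x - 4)*(x + 1)*(x - 4)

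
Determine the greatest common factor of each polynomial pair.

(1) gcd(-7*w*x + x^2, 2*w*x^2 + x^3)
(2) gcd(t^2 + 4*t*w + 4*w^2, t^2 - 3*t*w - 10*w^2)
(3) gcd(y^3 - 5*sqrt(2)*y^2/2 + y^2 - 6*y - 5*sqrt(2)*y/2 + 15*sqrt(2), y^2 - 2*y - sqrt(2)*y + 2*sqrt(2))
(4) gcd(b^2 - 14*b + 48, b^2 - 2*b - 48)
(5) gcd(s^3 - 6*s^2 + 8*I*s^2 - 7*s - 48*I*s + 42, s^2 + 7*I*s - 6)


(1) = x
(2) = t + 2*w
(3) = y - 2
(4) = gcd((b - 8)*(b - 6), (b - 8)*(b + 6)) = b - 8
(5) = gcd((s - 6)*(s + I)*(s + 7*I), (s + I)*(s + 6*I)) = s + I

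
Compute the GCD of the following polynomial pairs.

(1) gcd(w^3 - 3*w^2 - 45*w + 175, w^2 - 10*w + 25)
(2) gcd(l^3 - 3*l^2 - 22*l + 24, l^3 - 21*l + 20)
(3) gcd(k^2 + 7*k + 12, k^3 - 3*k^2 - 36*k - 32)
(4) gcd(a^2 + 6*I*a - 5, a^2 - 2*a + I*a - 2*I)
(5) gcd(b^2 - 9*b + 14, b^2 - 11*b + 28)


(1) = gcd((w - 5)^2*(w + 7), (w - 5)^2) = w^2 - 10*w + 25
(2) = gcd((l - 6)*(l - 1)*(l + 4), (l - 4)*(l - 1)*(l + 5)) = l - 1
(3) = gcd((k + 3)*(k + 4), (k - 8)*(k + 1)*(k + 4)) = k + 4
(4) = a + I
(5) = gcd((b - 7)*(b - 2), (b - 7)*(b - 4)) = b - 7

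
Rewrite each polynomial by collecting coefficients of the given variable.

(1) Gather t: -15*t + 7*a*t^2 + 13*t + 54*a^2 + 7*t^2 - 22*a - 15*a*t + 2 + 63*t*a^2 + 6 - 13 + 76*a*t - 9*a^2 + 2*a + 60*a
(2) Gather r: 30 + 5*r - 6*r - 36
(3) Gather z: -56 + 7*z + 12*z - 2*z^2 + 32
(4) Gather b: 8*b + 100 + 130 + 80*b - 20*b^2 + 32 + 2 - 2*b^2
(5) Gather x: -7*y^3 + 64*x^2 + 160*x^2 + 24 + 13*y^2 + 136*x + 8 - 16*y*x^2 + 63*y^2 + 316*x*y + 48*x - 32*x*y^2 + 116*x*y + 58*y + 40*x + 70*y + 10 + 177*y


(1) = 45*a^2 + 40*a + t^2*(7*a + 7) + t*(63*a^2 + 61*a - 2) - 5
(2) = -r - 6
(3) = -2*z^2 + 19*z - 24
(4) = -22*b^2 + 88*b + 264
(5) = x^2*(224 - 16*y) + x*(-32*y^2 + 432*y + 224) - 7*y^3 + 76*y^2 + 305*y + 42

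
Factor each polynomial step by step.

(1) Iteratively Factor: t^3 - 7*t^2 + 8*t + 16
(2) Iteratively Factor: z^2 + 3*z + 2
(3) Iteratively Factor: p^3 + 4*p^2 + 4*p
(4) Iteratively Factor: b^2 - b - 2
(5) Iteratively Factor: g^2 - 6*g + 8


(1) = (t + 1)*(t^2 - 8*t + 16) = (t - 4)*(t + 1)*(t - 4)
(2) = (z + 2)*(z + 1)
(3) = (p)*(p^2 + 4*p + 4) = p*(p + 2)*(p + 2)
(4) = (b + 1)*(b - 2)
(5) = (g - 2)*(g - 4)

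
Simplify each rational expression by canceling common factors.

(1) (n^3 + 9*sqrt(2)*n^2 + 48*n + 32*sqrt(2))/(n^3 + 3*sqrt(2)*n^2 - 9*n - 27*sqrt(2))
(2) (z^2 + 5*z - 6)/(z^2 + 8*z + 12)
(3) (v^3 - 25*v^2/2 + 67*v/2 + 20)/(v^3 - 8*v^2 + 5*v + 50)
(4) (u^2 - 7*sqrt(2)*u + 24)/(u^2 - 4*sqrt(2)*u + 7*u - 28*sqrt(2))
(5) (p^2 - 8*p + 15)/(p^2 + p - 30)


(1) = (n^3 + 9*sqrt(2)*n^2 + 48*n + 32*sqrt(2))/(n^3 + 3*sqrt(2)*n^2 - 9*n - 27*sqrt(2))
(2) = (z - 1)/(z + 2)
(3) = (2*v^2 - 15*v - 8)/(2*v^2 - 6*v - 20)
(4) = (u - 3*sqrt(2))/(u + 7)
(5) = (p - 3)/(p + 6)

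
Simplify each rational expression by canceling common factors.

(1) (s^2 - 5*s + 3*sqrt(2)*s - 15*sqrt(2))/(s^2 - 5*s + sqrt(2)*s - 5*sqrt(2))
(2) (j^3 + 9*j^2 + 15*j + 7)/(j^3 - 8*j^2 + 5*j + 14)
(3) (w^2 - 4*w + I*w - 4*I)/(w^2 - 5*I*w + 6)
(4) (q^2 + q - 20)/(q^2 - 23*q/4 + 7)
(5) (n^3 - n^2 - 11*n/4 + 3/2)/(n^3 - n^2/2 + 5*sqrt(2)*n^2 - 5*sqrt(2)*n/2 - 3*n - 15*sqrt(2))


(1) = (s + 3*sqrt(2))/(s + sqrt(2))
(2) = (j^2 + 8*j + 7)/(j^2 - 9*j + 14)
(3) = (w - 4)/(w - 6*I)
(4) = (4*q + 20)/(4*q - 7)
(5) = (8*n - 4)/(8*n + 40*sqrt(2))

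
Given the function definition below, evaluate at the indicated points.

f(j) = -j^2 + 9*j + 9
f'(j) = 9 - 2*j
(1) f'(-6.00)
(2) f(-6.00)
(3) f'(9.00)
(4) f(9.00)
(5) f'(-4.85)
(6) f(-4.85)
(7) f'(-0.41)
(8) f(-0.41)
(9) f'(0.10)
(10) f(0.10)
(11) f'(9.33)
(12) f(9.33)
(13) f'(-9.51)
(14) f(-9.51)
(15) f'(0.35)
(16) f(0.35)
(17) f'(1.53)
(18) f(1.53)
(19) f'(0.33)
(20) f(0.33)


(1) = 21.00
(2) = -81.00
(3) = -9.00
(4) = 9.00
(5) = 18.70
(6) = -58.17
(7) = 9.82
(8) = 5.14
(9) = 8.80
(10) = 9.89
(11) = -9.66
(12) = 5.92
(13) = 28.02
(14) = -167.03
(15) = 8.30
(16) = 12.03
(17) = 5.94
(18) = 20.43
(19) = 8.34
(20) = 11.86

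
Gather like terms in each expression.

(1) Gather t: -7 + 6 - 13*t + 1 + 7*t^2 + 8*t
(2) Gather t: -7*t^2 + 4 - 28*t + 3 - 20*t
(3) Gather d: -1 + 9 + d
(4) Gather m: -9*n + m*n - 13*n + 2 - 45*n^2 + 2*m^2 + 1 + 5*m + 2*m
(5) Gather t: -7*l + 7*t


(1) = 7*t^2 - 5*t
(2) = -7*t^2 - 48*t + 7
(3) = d + 8
(4) = 2*m^2 + m*(n + 7) - 45*n^2 - 22*n + 3
(5) = -7*l + 7*t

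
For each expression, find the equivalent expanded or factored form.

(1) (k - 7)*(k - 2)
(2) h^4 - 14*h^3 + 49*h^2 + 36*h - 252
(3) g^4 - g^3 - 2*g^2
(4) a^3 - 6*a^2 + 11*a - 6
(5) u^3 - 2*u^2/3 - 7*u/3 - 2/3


(1) = k^2 - 9*k + 14
(2) = (h - 7)*(h - 6)*(h - 3)*(h + 2)
(3) = g^2*(g - 2)*(g + 1)
(4) = (a - 3)*(a - 2)*(a - 1)
(5) = (u - 2)*(u + 1/3)*(u + 1)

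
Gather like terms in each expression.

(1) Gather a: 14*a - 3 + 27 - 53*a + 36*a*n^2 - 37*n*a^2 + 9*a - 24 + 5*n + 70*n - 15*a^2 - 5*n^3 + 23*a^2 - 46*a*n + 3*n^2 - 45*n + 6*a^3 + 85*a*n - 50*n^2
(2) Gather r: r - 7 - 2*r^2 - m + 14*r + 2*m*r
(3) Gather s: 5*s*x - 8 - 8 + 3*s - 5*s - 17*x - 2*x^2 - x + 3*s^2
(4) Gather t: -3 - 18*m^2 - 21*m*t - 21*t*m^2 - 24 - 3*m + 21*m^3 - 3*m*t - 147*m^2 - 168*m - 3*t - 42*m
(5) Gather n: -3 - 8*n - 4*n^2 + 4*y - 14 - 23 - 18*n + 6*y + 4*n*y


(1) = 6*a^3 + a^2*(8 - 37*n) + a*(36*n^2 + 39*n - 30) - 5*n^3 - 47*n^2 + 30*n
(2) = -m - 2*r^2 + r*(2*m + 15) - 7
(3) = 3*s^2 + s*(5*x - 2) - 2*x^2 - 18*x - 16
(4) = 21*m^3 - 165*m^2 - 213*m + t*(-21*m^2 - 24*m - 3) - 27
(5) = -4*n^2 + n*(4*y - 26) + 10*y - 40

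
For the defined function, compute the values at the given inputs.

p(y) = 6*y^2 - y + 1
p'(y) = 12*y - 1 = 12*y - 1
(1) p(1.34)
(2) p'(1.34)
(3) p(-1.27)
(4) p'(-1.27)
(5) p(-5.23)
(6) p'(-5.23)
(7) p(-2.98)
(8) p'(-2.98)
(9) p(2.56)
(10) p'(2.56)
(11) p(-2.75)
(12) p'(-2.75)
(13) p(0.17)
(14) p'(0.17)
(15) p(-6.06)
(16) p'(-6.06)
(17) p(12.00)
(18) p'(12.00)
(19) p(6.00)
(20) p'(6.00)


(1) = 10.43
(2) = 15.08
(3) = 11.95
(4) = -16.24
(5) = 170.35
(6) = -63.76
(7) = 57.26
(8) = -36.76
(9) = 37.76
(10) = 29.72
(11) = 49.12
(12) = -34.00
(13) = 1.00
(14) = 1.04
(15) = 227.40
(16) = -73.72
(17) = 853.00
(18) = 143.00
(19) = 211.00
(20) = 71.00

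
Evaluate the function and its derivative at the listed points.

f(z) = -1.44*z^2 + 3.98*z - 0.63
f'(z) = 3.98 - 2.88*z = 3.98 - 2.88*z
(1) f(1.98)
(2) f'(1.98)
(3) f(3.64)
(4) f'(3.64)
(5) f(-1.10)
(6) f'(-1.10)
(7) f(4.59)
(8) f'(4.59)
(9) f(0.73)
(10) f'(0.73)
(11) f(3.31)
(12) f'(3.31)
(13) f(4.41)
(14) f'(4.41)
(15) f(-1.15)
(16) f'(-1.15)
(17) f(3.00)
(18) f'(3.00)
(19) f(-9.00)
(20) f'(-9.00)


(1) = 1.61
(2) = -1.72
(3) = -5.22
(4) = -6.50
(5) = -6.75
(6) = 7.15
(7) = -12.70
(8) = -9.24
(9) = 1.51
(10) = 1.88
(11) = -3.23
(12) = -5.55
(13) = -11.08
(14) = -8.72
(15) = -7.11
(16) = 7.29
(17) = -1.65
(18) = -4.66
(19) = -153.09
(20) = 29.90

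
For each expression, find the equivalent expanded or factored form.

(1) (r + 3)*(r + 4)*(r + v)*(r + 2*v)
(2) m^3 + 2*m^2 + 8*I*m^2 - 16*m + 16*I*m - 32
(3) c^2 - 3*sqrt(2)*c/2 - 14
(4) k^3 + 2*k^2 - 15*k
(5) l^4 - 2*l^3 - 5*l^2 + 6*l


(1) = r^4 + 3*r^3*v + 7*r^3 + 2*r^2*v^2 + 21*r^2*v + 12*r^2 + 14*r*v^2 + 36*r*v + 24*v^2
(2) = (m + 2)*(m + 4*I)^2
(3) = (c - 7*sqrt(2)/2)*(c + 2*sqrt(2))
(4) = k*(k - 3)*(k + 5)
(5) = l*(l - 3)*(l - 1)*(l + 2)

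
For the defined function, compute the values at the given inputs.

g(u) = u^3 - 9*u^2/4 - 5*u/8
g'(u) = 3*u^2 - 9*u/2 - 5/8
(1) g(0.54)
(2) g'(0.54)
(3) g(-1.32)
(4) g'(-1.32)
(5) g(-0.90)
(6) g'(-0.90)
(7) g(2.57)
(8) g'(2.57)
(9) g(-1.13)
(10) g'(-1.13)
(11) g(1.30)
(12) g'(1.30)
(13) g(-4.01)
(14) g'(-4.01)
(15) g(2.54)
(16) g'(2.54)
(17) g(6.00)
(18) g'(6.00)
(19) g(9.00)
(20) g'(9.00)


(1) = -0.84
(2) = -2.18
(3) = -5.40
(4) = 10.54
(5) = -1.99
(6) = 5.86
(7) = 0.51
(8) = 7.62
(9) = -3.61
(10) = 8.29
(11) = -2.42
(12) = -1.41
(13) = -98.16
(14) = 65.66
(15) = 0.28
(16) = 7.30
(17) = 131.25
(18) = 80.38
(19) = 541.12
(20) = 201.88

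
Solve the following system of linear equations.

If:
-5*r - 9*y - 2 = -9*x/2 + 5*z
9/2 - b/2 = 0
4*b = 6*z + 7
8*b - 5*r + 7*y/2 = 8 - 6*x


Then:
b = 9
r = -93*y/10 - 178/3
x = -25*y/3 - 541/9
z = 29/6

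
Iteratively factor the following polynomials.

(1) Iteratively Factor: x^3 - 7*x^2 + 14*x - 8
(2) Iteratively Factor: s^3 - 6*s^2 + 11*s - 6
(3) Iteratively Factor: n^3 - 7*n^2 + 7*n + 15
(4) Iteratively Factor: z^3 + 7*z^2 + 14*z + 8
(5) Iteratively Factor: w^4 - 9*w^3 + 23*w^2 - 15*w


(1) = (x - 1)*(x^2 - 6*x + 8) = (x - 4)*(x - 1)*(x - 2)
(2) = (s - 1)*(s^2 - 5*s + 6) = (s - 2)*(s - 1)*(s - 3)
(3) = (n - 5)*(n^2 - 2*n - 3) = (n - 5)*(n + 1)*(n - 3)
(4) = (z + 4)*(z^2 + 3*z + 2) = (z + 2)*(z + 4)*(z + 1)
(5) = (w - 5)*(w^3 - 4*w^2 + 3*w) = (w - 5)*(w - 1)*(w^2 - 3*w) = w*(w - 5)*(w - 1)*(w - 3)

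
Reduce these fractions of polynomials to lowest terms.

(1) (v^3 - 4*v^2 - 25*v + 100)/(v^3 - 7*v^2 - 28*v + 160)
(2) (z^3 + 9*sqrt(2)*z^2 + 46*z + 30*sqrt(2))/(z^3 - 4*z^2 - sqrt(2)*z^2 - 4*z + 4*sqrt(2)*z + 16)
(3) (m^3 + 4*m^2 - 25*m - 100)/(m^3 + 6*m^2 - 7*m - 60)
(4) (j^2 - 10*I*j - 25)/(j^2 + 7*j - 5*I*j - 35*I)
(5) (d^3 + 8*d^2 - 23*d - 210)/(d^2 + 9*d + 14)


(1) = (v - 5)/(v - 8)
(2) = (z^2 + 8*sqrt(2)*z + 30)/(z^2 + z*(-4 - 2*sqrt(2)) + 8*sqrt(2))
(3) = (m - 5)/(m - 3)
(4) = (j - 5*I)/(j + 7)
(5) = (d^2 + d - 30)/(d + 2)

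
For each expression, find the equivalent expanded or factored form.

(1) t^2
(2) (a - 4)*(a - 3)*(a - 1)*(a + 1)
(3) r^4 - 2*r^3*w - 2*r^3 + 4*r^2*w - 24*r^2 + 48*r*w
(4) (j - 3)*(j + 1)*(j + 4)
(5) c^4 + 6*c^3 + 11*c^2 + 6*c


(1) = t^2
(2) = a^4 - 7*a^3 + 11*a^2 + 7*a - 12
(3) = r*(r - 6)*(r + 4)*(r - 2*w)
(4) = j^3 + 2*j^2 - 11*j - 12
(5) = c*(c + 1)*(c + 2)*(c + 3)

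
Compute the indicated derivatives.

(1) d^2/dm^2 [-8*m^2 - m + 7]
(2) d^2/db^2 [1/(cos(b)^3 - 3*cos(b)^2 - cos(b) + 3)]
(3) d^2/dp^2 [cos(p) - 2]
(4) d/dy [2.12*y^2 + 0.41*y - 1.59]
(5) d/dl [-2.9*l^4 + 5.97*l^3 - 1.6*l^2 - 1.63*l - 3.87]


(1) = -16
(2) = ((3 - cos(b))*(-cos(b) - 24*cos(2*b) + 9*cos(3*b))/4 + 2*(-3*cos(b)^2 + 6*cos(b) + 1)^2)/((3 - cos(b))^3*sin(b)^4)
(3) = -cos(p)
(4) = 4.24*y + 0.41
(5) = -11.6*l^3 + 17.91*l^2 - 3.2*l - 1.63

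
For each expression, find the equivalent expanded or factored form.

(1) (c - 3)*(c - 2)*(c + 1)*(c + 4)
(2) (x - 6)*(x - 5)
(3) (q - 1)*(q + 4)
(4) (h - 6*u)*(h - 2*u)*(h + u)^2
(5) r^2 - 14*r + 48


(1) = c^4 - 15*c^2 + 10*c + 24
(2) = x^2 - 11*x + 30
(3) = q^2 + 3*q - 4
(4) = h^4 - 6*h^3*u - 3*h^2*u^2 + 16*h*u^3 + 12*u^4
(5) = (r - 8)*(r - 6)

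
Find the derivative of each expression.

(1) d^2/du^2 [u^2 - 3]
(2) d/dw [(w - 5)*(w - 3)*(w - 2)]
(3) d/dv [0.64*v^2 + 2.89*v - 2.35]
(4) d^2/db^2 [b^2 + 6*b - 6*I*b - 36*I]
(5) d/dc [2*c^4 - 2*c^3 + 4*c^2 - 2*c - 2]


(1) = 2
(2) = 3*w^2 - 20*w + 31
(3) = 1.28*v + 2.89
(4) = 2
(5) = 8*c^3 - 6*c^2 + 8*c - 2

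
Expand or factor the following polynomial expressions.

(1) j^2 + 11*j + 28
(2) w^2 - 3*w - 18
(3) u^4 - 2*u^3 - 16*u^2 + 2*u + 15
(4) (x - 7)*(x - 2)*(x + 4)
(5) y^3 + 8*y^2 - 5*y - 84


(1) = (j + 4)*(j + 7)
(2) = (w - 6)*(w + 3)
(3) = (u - 5)*(u - 1)*(u + 1)*(u + 3)
(4) = x^3 - 5*x^2 - 22*x + 56
(5) = (y - 3)*(y + 4)*(y + 7)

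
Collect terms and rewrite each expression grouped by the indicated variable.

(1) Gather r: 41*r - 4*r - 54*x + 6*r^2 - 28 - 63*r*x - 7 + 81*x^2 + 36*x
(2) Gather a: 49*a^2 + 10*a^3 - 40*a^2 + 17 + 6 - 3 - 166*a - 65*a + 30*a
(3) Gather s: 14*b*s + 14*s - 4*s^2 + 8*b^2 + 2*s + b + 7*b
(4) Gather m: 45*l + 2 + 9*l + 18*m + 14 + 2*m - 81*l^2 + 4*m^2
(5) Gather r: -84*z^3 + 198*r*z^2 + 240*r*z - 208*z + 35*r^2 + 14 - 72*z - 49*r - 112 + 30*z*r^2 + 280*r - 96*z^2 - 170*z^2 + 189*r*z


(1) = 6*r^2 + r*(37 - 63*x) + 81*x^2 - 18*x - 35
(2) = 10*a^3 + 9*a^2 - 201*a + 20
(3) = 8*b^2 + 8*b - 4*s^2 + s*(14*b + 16)
(4) = -81*l^2 + 54*l + 4*m^2 + 20*m + 16
(5) = r^2*(30*z + 35) + r*(198*z^2 + 429*z + 231) - 84*z^3 - 266*z^2 - 280*z - 98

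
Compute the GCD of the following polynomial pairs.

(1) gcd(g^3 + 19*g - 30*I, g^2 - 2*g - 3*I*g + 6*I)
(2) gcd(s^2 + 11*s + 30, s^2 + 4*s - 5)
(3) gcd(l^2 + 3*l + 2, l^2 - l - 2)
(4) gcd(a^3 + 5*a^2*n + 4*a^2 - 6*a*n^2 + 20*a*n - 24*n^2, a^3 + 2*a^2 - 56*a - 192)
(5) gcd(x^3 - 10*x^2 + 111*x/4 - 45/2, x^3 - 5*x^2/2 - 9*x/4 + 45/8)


(1) = g - 3*I
(2) = gcd((s + 5)*(s + 6), (s - 1)*(s + 5)) = s + 5
(3) = gcd((l + 1)*(l + 2), (l - 2)*(l + 1)) = l + 1
(4) = a + 4
(5) = x^2 - 4*x + 15/4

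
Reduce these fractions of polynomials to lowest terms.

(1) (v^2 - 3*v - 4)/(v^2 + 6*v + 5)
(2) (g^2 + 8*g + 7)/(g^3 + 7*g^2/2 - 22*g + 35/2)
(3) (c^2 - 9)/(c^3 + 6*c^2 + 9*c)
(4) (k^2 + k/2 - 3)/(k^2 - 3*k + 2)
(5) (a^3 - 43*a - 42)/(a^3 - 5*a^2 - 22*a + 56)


(1) = (v - 4)/(v + 5)
(2) = (2*g + 2)/(2*g^2 - 7*g + 5)
(3) = (c - 3)/(c^2 + 3*c)
(4) = (2*k^2 + k - 6)/(2*k^2 - 6*k + 4)
(5) = (a^2 + 7*a + 6)/(a^2 + 2*a - 8)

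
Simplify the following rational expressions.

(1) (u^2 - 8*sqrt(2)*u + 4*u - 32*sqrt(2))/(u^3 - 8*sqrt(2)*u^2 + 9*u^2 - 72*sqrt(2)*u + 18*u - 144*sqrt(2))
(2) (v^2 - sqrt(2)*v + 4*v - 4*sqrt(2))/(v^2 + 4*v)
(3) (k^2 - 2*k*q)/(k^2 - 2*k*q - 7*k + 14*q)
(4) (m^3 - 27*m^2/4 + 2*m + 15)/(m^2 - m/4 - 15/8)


(1) = (u + 4)/(u^2 + 9*u + 18)
(2) = (v - sqrt(2))/v
(3) = k/(k - 7)
(4) = (2*m^2 - 16*m + 24)/(2*m - 3)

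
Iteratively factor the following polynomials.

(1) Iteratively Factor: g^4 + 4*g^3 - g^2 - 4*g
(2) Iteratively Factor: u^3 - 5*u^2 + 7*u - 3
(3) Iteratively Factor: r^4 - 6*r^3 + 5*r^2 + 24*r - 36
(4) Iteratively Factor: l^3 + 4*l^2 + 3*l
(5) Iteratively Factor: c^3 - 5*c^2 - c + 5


(1) = (g - 1)*(g^3 + 5*g^2 + 4*g) = g*(g - 1)*(g^2 + 5*g + 4) = g*(g - 1)*(g + 1)*(g + 4)
(2) = (u - 1)*(u^2 - 4*u + 3) = (u - 3)*(u - 1)*(u - 1)
(3) = (r - 3)*(r^3 - 3*r^2 - 4*r + 12) = (r - 3)^2*(r^2 - 4) = (r - 3)^2*(r + 2)*(r - 2)
(4) = (l)*(l^2 + 4*l + 3) = l*(l + 1)*(l + 3)
(5) = (c + 1)*(c^2 - 6*c + 5) = (c - 1)*(c + 1)*(c - 5)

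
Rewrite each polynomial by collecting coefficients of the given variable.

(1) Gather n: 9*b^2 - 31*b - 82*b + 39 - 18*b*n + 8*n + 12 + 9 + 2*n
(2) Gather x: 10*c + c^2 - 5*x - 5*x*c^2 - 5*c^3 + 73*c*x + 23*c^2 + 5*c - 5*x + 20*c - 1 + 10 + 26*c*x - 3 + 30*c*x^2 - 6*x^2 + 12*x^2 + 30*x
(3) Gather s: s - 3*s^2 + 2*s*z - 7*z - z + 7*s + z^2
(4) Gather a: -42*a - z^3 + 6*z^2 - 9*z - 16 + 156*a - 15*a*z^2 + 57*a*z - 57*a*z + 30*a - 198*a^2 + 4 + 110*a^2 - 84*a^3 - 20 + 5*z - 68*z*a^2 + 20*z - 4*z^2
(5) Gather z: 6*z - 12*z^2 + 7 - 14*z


(1) = 9*b^2 - 113*b + n*(10 - 18*b) + 60
(2) = -5*c^3 + 24*c^2 + 35*c + x^2*(30*c + 6) + x*(-5*c^2 + 99*c + 20) + 6
(3) = -3*s^2 + s*(2*z + 8) + z^2 - 8*z
(4) = -84*a^3 + a^2*(-68*z - 88) + a*(144 - 15*z^2) - z^3 + 2*z^2 + 16*z - 32
(5) = -12*z^2 - 8*z + 7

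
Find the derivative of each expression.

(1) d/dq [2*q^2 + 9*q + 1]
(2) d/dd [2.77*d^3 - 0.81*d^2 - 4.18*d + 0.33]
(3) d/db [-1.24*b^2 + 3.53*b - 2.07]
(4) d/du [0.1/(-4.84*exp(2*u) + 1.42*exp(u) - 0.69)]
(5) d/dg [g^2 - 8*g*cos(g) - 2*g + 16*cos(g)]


(1) = 4*q + 9
(2) = 8.31*d^2 - 1.62*d - 4.18
(3) = 3.53 - 2.48*b
(4) = (0.968*exp(u) - 0.142)*exp(u)/(4.84*exp(2*u) - 1.42*exp(u) + 0.69)^2
(5) = 8*g*sin(g) + 2*g - 16*sin(g) - 8*cos(g) - 2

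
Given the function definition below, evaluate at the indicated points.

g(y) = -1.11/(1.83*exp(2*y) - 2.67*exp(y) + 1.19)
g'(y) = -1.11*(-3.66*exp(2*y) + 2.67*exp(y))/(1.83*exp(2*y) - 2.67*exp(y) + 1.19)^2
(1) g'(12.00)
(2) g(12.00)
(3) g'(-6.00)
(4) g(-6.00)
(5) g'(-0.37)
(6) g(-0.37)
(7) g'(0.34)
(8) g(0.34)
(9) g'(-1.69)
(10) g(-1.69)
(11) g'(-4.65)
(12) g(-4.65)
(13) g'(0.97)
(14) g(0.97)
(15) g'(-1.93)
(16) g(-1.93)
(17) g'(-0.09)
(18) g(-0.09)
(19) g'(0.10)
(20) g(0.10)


(1) = 0.00
(2) = -0.00
(3) = -0.01
(4) = -0.94
(5) = -2.27
(6) = -5.07
(7) = 3.49
(8) = -1.06
(9) = -0.71
(10) = -1.46
(11) = -0.02
(12) = -0.95
(13) = 0.43
(14) = -0.16
(15) = -0.49
(16) = -1.32
(17) = 8.84
(18) = -3.99
(19) = 7.50
(20) = -2.34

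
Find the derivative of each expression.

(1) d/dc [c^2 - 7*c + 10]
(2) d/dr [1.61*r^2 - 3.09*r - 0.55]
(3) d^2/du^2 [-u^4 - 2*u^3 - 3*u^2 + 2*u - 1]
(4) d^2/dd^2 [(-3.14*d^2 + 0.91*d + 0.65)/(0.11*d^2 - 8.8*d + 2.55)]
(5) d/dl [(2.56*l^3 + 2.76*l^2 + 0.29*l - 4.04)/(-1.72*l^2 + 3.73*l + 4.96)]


(1) = 2*c - 7
(2) = 3.22*r - 3.09
(3) = -12*u^2 - 12*u - 6
(4) = (-6.057018*d^3 + 5.33181*d^2 - 5.30673*d + 100.31245)/(0.001331*d^6 - 0.31944*d^5 + 25.647765*d^4 - 696.2824*d^3 + 594.561825*d^2 - 171.666*d + 16.581375)
(5) = (-4.4032*l^4 + 19.0976*l^3 + 48.8864*l^2 + 13.4816*l + 16.5076)/(2.9584*l^4 - 12.8312*l^3 - 3.1495*l^2 + 37.0016*l + 24.6016)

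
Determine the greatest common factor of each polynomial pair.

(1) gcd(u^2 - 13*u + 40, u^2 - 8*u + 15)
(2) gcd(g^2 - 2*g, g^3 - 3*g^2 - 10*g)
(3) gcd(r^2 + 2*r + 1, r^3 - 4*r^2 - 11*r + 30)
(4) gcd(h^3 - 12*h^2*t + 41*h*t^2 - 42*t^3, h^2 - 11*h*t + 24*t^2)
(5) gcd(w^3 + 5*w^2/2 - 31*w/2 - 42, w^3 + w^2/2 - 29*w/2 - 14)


(1) = gcd((u - 8)*(u - 5), (u - 5)*(u - 3)) = u - 5
(2) = g
(3) = 1
(4) = gcd((h - 7*t)*(h - 3*t)*(h - 2*t), (h - 8*t)*(h - 3*t)) = -h + 3*t
(5) = w^2 - w/2 - 14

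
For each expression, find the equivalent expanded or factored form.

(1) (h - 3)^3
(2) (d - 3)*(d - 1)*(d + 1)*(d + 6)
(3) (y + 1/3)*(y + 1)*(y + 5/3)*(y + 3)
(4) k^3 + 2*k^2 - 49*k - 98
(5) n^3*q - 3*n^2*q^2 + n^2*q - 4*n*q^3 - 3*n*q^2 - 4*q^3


(1) = h^3 - 9*h^2 + 27*h - 27
(2) = d^4 + 3*d^3 - 19*d^2 - 3*d + 18
(3) = y^4 + 6*y^3 + 104*y^2/9 + 74*y/9 + 5/3
(4) = (k - 7)*(k + 2)*(k + 7)
(5) = (n - 4*q)*(n + q)*(n*q + q)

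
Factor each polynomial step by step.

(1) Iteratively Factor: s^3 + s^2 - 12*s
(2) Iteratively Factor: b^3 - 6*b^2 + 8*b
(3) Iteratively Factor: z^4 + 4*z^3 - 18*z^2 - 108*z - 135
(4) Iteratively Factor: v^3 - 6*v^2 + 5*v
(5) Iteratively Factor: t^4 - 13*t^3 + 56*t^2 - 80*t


(1) = (s)*(s^2 + s - 12) = s*(s - 3)*(s + 4)
(2) = (b)*(b^2 - 6*b + 8) = b*(b - 2)*(b - 4)
(3) = (z - 5)*(z^3 + 9*z^2 + 27*z + 27) = (z - 5)*(z + 3)*(z^2 + 6*z + 9) = (z - 5)*(z + 3)^2*(z + 3)
(4) = (v)*(v^2 - 6*v + 5) = v*(v - 1)*(v - 5)
(5) = (t - 4)*(t^3 - 9*t^2 + 20*t) = (t - 5)*(t - 4)*(t^2 - 4*t) = t*(t - 5)*(t - 4)*(t - 4)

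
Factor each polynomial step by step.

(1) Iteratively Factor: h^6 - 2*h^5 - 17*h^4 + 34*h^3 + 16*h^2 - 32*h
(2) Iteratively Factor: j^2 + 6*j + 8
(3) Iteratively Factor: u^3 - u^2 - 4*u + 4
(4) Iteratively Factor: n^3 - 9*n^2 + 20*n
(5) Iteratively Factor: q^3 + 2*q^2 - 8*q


(1) = (h - 1)*(h^5 - h^4 - 18*h^3 + 16*h^2 + 32*h) = (h - 2)*(h - 1)*(h^4 + h^3 - 16*h^2 - 16*h) = h*(h - 2)*(h - 1)*(h^3 + h^2 - 16*h - 16) = h*(h - 4)*(h - 2)*(h - 1)*(h^2 + 5*h + 4) = h*(h - 4)*(h - 2)*(h - 1)*(h + 4)*(h + 1)
(2) = (j + 4)*(j + 2)
(3) = (u - 1)*(u^2 - 4) = (u - 2)*(u - 1)*(u + 2)
(4) = (n)*(n^2 - 9*n + 20) = n*(n - 4)*(n - 5)
(5) = (q + 4)*(q^2 - 2*q) = q*(q + 4)*(q - 2)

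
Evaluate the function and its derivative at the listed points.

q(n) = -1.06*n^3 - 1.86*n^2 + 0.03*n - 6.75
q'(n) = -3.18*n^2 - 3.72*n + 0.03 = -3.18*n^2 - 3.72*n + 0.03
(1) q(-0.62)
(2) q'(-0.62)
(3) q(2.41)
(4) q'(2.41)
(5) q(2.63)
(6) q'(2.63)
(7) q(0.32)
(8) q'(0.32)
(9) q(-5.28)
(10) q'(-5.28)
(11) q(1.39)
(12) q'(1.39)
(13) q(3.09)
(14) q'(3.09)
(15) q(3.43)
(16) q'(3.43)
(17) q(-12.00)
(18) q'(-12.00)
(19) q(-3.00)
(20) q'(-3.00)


(1) = -7.23
(2) = 1.11
(3) = -32.32
(4) = -27.40
(5) = -38.82
(6) = -31.75
(7) = -6.97
(8) = -1.49
(9) = 97.27
(10) = -68.98
(11) = -13.15
(12) = -11.28
(13) = -55.69
(14) = -41.83
(15) = -71.30
(16) = -50.14
(17) = 1556.73
(18) = -413.25
(19) = 5.04
(20) = -17.43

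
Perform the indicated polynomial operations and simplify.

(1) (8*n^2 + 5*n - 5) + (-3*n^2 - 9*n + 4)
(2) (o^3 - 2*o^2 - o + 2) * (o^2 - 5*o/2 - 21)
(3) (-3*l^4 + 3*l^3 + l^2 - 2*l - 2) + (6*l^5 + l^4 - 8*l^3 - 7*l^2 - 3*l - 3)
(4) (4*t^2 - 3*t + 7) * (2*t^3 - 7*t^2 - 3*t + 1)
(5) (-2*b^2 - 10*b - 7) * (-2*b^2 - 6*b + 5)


(1) = 5*n^2 - 4*n - 1
(2) = o^5 - 9*o^4/2 - 17*o^3 + 93*o^2/2 + 16*o - 42
(3) = 6*l^5 - 2*l^4 - 5*l^3 - 6*l^2 - 5*l - 5
(4) = 8*t^5 - 34*t^4 + 23*t^3 - 36*t^2 - 24*t + 7
(5) = 4*b^4 + 32*b^3 + 64*b^2 - 8*b - 35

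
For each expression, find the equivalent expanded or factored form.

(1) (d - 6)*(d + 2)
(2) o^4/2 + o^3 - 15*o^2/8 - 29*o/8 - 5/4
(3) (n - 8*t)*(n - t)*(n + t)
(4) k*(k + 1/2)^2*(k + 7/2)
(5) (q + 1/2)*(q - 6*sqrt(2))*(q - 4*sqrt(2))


(1) = d^2 - 4*d - 12
(2) = (o/2 + 1/2)*(o - 2)*(o + 1/2)*(o + 5/2)
(3) = n^3 - 8*n^2*t - n*t^2 + 8*t^3
(4) = k^4 + 9*k^3/2 + 15*k^2/4 + 7*k/8
(5) = q^3 - 10*sqrt(2)*q^2 + q^2/2 - 5*sqrt(2)*q + 48*q + 24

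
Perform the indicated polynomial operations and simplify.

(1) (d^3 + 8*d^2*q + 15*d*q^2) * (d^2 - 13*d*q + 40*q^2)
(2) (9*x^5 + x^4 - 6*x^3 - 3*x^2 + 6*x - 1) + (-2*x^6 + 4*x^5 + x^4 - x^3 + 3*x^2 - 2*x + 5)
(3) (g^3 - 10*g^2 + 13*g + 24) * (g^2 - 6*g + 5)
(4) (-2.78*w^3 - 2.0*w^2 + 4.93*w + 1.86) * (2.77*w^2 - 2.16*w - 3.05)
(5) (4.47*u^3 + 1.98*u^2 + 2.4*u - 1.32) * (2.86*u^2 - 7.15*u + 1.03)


(1) = d^5 - 5*d^4*q - 49*d^3*q^2 + 125*d^2*q^3 + 600*d*q^4
(2) = -2*x^6 + 13*x^5 + 2*x^4 - 7*x^3 + 4*x + 4
(3) = g^5 - 16*g^4 + 78*g^3 - 104*g^2 - 79*g + 120
(4) = -7.7006*w^5 + 0.4648*w^4 + 26.4551*w^3 + 0.6034*w^2 - 19.0541*w - 5.673
(5) = 12.7842*u^5 - 26.2977*u^4 - 2.6889*u^3 - 18.8958*u^2 + 11.91*u - 1.3596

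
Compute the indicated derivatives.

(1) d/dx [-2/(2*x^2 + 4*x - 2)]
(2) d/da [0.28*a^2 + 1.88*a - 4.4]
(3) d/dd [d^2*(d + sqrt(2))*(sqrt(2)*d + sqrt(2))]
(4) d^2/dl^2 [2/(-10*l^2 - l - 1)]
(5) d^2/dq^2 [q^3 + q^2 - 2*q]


(1) = 2*(x + 1)/(x^2 + 2*x - 1)^2
(2) = 0.56*a + 1.88
(3) = d*(4*sqrt(2)*d^2 + 3*sqrt(2)*d + 6*d + 4)
(4) = 4*(100*l^2 + 10*l - (20*l + 1)^2 + 10)/(10*l^2 + l + 1)^3
(5) = 6*q + 2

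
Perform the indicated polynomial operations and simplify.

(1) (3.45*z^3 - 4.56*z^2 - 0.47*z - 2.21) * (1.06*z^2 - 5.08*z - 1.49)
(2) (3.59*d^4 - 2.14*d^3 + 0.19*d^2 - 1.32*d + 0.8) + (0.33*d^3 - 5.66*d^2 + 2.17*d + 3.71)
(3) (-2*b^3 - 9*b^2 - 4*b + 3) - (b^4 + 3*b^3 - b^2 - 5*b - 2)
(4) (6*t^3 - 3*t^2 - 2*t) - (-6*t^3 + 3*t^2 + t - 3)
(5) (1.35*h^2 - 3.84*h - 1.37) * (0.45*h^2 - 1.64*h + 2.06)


(1) = 3.657*z^5 - 22.3596*z^4 + 17.5261*z^3 + 6.8394*z^2 + 11.9271*z + 3.2929
(2) = 3.59*d^4 - 1.81*d^3 - 5.47*d^2 + 0.85*d + 4.51
(3) = -b^4 - 5*b^3 - 8*b^2 + b + 5
(4) = 12*t^3 - 6*t^2 - 3*t + 3
(5) = 0.6075*h^4 - 3.942*h^3 + 8.4621*h^2 - 5.6636*h - 2.8222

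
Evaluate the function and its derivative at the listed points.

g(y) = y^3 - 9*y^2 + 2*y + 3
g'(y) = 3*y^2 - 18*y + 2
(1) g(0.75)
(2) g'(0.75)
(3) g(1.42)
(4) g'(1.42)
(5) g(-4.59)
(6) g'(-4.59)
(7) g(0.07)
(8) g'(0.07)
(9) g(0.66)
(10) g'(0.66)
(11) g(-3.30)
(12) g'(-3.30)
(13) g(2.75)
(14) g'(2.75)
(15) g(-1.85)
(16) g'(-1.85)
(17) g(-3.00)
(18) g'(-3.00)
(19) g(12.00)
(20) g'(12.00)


(1) = -0.14
(2) = -9.81
(3) = -9.44
(4) = -17.51
(5) = -292.50
(6) = 147.82
(7) = 3.10
(8) = 0.75
(9) = 0.69
(10) = -8.57
(11) = -137.55
(12) = 94.07
(13) = -38.77
(14) = -24.81
(15) = -37.83
(16) = 45.57
(17) = -111.00
(18) = 83.00
(19) = 459.00
(20) = 218.00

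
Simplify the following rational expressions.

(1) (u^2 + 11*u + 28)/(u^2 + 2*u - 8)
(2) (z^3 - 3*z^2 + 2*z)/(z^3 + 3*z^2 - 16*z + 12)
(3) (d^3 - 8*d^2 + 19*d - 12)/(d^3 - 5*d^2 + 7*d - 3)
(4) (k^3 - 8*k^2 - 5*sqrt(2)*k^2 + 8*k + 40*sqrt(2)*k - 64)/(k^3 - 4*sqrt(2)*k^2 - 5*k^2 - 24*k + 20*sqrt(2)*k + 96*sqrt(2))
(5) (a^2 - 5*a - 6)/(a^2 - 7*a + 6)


(1) = (u + 7)/(u - 2)
(2) = z/(z + 6)
(3) = (d - 4)/(d - 1)
(4) = (k - sqrt(2))/(k + 3)
(5) = (a + 1)/(a - 1)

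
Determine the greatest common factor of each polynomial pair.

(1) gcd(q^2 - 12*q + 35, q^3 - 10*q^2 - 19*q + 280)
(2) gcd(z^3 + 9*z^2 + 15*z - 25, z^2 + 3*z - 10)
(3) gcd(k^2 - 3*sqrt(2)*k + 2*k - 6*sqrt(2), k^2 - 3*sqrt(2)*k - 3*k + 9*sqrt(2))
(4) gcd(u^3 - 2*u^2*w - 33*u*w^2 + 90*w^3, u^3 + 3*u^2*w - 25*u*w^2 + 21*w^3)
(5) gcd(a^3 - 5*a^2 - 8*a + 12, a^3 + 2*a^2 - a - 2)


(1) = gcd((q - 7)*(q - 5), (q - 8)*(q - 7)*(q + 5)) = q - 7
(2) = z + 5
(3) = gcd((k + 2)*(k - 3*sqrt(2)), (k - 3)*(k - 3*sqrt(2))) = k - 3*sqrt(2)
(4) = gcd((u - 5*w)*(u - 3*w)*(u + 6*w), (u - 3*w)*(u - w)*(u + 7*w)) = u - 3*w
(5) = a^2 + a - 2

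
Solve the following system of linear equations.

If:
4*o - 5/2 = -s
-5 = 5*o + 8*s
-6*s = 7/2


Then:
No Solution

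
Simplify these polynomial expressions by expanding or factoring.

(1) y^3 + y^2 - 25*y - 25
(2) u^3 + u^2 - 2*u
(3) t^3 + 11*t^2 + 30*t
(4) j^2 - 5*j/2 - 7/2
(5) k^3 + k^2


(1) = (y - 5)*(y + 1)*(y + 5)
(2) = u*(u - 1)*(u + 2)
(3) = t*(t + 5)*(t + 6)
(4) = (j - 7/2)*(j + 1)
(5) = k^2*(k + 1)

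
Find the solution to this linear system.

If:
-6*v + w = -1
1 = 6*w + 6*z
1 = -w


Then:
v = 0
w = -1
z = 7/6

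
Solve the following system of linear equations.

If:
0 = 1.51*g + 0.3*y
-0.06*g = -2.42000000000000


Then:
g = 40.33
y = -203.01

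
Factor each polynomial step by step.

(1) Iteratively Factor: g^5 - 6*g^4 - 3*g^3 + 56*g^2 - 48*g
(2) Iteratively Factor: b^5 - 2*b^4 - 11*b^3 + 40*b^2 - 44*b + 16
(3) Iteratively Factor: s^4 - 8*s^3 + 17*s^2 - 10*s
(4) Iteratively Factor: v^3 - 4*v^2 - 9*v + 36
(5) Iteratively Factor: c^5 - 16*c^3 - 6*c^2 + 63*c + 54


(1) = (g - 4)*(g^4 - 2*g^3 - 11*g^2 + 12*g) = g*(g - 4)*(g^3 - 2*g^2 - 11*g + 12) = g*(g - 4)*(g - 1)*(g^2 - g - 12) = g*(g - 4)^2*(g - 1)*(g + 3)
(2) = (b + 4)*(b^4 - 6*b^3 + 13*b^2 - 12*b + 4) = (b - 2)*(b + 4)*(b^3 - 4*b^2 + 5*b - 2) = (b - 2)*(b - 1)*(b + 4)*(b^2 - 3*b + 2) = (b - 2)*(b - 1)^2*(b + 4)*(b - 2)
(3) = (s)*(s^3 - 8*s^2 + 17*s - 10) = s*(s - 5)*(s^2 - 3*s + 2) = s*(s - 5)*(s - 2)*(s - 1)
(4) = (v - 4)*(v^2 - 9) = (v - 4)*(v - 3)*(v + 3)
(5) = (c + 1)*(c^4 - c^3 - 15*c^2 + 9*c + 54) = (c - 3)*(c + 1)*(c^3 + 2*c^2 - 9*c - 18) = (c - 3)^2*(c + 1)*(c^2 + 5*c + 6) = (c - 3)^2*(c + 1)*(c + 3)*(c + 2)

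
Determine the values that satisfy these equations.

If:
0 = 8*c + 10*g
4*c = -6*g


Then:
c = 0
g = 0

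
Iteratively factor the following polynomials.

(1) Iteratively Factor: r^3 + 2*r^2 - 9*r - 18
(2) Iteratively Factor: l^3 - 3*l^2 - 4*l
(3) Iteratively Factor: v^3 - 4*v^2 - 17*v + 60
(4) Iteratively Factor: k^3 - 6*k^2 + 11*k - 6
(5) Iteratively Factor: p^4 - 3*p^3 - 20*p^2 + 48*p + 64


(1) = (r + 2)*(r^2 - 9) = (r - 3)*(r + 2)*(r + 3)
(2) = (l - 4)*(l^2 + l) = l*(l - 4)*(l + 1)
(3) = (v - 3)*(v^2 - v - 20) = (v - 3)*(v + 4)*(v - 5)
(4) = (k - 1)*(k^2 - 5*k + 6) = (k - 2)*(k - 1)*(k - 3)
(5) = (p + 1)*(p^3 - 4*p^2 - 16*p + 64) = (p - 4)*(p + 1)*(p^2 - 16) = (p - 4)*(p + 1)*(p + 4)*(p - 4)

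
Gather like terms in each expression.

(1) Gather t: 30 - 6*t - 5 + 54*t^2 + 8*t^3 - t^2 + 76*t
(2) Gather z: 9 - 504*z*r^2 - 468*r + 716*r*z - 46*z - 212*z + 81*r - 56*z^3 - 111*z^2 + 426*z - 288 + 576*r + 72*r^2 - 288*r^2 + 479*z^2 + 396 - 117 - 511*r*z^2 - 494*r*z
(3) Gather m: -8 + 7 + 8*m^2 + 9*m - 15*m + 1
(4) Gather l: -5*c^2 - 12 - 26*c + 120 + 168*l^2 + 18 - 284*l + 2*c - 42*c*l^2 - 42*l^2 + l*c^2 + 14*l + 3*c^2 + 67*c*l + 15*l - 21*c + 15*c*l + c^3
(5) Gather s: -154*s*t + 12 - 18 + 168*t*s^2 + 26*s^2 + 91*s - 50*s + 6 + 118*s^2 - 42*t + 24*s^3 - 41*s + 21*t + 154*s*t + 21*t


(1) = 8*t^3 + 53*t^2 + 70*t + 25
(2) = -216*r^2 + 189*r - 56*z^3 + z^2*(368 - 511*r) + z*(-504*r^2 + 222*r + 168)
(3) = 8*m^2 - 6*m
(4) = c^3 - 2*c^2 - 45*c + l^2*(126 - 42*c) + l*(c^2 + 82*c - 255) + 126
(5) = 24*s^3 + s^2*(168*t + 144)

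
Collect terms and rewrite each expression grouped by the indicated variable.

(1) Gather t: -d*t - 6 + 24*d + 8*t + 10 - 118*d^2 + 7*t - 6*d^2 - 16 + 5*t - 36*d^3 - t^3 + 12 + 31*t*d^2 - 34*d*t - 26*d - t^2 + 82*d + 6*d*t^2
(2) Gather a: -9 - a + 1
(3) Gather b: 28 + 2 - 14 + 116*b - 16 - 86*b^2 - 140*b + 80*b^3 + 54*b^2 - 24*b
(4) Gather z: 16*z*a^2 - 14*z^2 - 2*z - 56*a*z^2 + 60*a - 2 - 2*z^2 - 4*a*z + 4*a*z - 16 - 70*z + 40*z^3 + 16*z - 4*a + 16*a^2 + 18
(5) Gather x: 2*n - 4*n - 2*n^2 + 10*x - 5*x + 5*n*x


(1) = -36*d^3 - 124*d^2 + 80*d - t^3 + t^2*(6*d - 1) + t*(31*d^2 - 35*d + 20)
(2) = -a - 8
(3) = 80*b^3 - 32*b^2 - 48*b
(4) = 16*a^2 + 56*a + 40*z^3 + z^2*(-56*a - 16) + z*(16*a^2 - 56)
(5) = -2*n^2 - 2*n + x*(5*n + 5)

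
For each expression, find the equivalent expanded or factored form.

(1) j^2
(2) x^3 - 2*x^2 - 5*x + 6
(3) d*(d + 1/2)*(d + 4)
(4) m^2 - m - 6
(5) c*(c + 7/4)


(1) = j^2
(2) = (x - 3)*(x - 1)*(x + 2)
(3) = d^3 + 9*d^2/2 + 2*d
(4) = (m - 3)*(m + 2)
(5) = c^2 + 7*c/4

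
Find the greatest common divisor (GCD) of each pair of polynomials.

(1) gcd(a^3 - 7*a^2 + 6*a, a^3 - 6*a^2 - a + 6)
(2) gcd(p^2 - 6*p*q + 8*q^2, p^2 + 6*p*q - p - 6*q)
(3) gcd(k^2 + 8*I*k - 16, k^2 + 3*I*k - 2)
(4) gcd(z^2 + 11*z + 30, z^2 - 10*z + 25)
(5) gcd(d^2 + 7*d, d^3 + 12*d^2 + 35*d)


(1) = gcd(a*(a - 6)*(a - 1), (a - 6)*(a - 1)*(a + 1)) = a^2 - 7*a + 6
(2) = 1
(3) = 1
(4) = 1
(5) = gcd(d*(d + 7), d*(d + 5)*(d + 7)) = d^2 + 7*d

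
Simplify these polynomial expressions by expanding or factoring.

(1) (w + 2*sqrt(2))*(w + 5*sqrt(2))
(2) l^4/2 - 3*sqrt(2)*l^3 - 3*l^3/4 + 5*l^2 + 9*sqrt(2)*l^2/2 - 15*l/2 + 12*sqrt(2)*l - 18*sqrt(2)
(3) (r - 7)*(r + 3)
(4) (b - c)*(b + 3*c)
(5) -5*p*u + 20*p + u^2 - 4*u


(1) = w^2 + 7*sqrt(2)*w + 20
(2) = (l/2 + sqrt(2)/2)*(l - 3/2)*(l - 4*sqrt(2))*(l - 3*sqrt(2))
(3) = r^2 - 4*r - 21
(4) = b^2 + 2*b*c - 3*c^2
(5) = (-5*p + u)*(u - 4)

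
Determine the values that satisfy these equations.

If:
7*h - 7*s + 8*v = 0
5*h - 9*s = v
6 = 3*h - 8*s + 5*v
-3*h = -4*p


Then:
h = -158/93
p = -79/62
s = -94/93
v = 56/93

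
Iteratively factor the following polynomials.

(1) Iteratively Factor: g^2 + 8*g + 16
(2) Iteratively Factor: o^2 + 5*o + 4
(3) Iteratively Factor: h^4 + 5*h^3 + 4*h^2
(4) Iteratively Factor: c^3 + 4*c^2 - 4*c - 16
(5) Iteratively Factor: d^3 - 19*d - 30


(1) = (g + 4)*(g + 4)
(2) = (o + 4)*(o + 1)
(3) = (h)*(h^3 + 5*h^2 + 4*h) = h*(h + 4)*(h^2 + h) = h*(h + 1)*(h + 4)*(h)
(4) = (c + 4)*(c^2 - 4) = (c + 2)*(c + 4)*(c - 2)
(5) = (d - 5)*(d^2 + 5*d + 6) = (d - 5)*(d + 3)*(d + 2)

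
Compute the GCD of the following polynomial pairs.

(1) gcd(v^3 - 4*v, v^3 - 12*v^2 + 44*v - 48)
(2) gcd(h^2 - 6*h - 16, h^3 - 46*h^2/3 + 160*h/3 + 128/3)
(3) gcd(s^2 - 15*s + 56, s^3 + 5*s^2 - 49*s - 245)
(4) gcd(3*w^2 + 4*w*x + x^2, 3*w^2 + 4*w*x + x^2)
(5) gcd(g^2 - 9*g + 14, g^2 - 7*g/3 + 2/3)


(1) = gcd(v*(v - 2)*(v + 2), (v - 6)*(v - 4)*(v - 2)) = v - 2
(2) = gcd((h - 8)*(h + 2), (h - 8)^2*(h + 2/3)) = h - 8
(3) = s - 7
(4) = 3*w^2 + 4*w*x + x^2
(5) = gcd((g - 7)*(g - 2), (g - 2)*(g - 1/3)) = g - 2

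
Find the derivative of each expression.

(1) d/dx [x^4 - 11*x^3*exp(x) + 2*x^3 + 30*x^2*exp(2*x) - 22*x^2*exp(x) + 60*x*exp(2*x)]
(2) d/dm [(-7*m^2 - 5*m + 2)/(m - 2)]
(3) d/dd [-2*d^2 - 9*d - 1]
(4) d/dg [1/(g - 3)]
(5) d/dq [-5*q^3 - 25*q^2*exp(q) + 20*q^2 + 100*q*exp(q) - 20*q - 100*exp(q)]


(1) = -11*x^3*exp(x) + 4*x^3 + 60*x^2*exp(2*x) - 55*x^2*exp(x) + 6*x^2 + 180*x*exp(2*x) - 44*x*exp(x) + 60*exp(2*x)
(2) = (-7*m^2 + 28*m + 8)/(m^2 - 4*m + 4)
(3) = -4*d - 9
(4) = -1/(g - 3)^2
(5) = -25*q^2*exp(q) - 15*q^2 + 50*q*exp(q) + 40*q - 20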